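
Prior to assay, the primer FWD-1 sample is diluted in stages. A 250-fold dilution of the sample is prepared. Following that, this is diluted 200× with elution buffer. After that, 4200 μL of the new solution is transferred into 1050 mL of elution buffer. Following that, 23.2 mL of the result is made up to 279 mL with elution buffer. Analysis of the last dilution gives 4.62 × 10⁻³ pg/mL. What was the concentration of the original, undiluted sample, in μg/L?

Overall dilution factor = 250 × 200 × 251 × 12.03 = 1.51 × 10⁸.
Original = 4.62 × 10⁻³ pg/mL × 1.51 × 10⁸ = 6.97 × 10⁵ pg/mL = 697 μg/L.

697 μg/L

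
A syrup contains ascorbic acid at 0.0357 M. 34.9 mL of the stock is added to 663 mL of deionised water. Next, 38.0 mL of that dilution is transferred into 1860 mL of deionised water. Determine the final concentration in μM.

35.7 μM

Overall dilution factor = 20.00 × 49.95 = 999.
0.0357 M / 999 = 3.57 × 10⁻⁵ M = 35.7 μM.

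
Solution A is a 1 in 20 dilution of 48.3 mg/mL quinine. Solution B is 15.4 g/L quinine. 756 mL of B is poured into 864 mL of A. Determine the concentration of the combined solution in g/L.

C_A = 48.3 mg/mL / 20 = 2.42 mg/mL.
C_B = 15.4 g/L = 15.4 mg/mL.
C_mix = (C_A·V_A + C_B·V_B)/(V_A + V_B) = (2.42×864 + 15.4×756) / 1620 = 8.47 mg/mL = 8.47 g/L.

8.47 g/L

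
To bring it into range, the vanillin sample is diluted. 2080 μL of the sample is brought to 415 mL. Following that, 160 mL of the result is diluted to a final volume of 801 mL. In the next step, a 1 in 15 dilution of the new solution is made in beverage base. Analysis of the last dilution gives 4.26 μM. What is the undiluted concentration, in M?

0.0638 M

Overall dilution factor = 199.5 × 5.006 × 15 = 1.50 × 10⁴.
Original = 4.26 μM × 1.50 × 10⁴ = 6.38 × 10⁴ μM = 0.0638 M.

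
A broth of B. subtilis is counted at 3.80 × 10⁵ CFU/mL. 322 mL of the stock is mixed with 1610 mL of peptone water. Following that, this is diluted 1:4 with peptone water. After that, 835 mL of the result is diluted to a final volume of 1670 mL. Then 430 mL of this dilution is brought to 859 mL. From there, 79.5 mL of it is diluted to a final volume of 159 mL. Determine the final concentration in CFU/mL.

Overall dilution factor = 6 × 4 × 2 × 1.998 × 2 = 192.
3.80 × 10⁵ CFU/mL / 192 = 1980 CFU/mL.

1980 CFU/mL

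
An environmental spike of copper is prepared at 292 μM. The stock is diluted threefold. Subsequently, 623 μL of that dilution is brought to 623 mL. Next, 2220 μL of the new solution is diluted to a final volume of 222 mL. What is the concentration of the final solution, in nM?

Overall dilution factor = 3 × 1000 × 100 = 3.00 × 10⁵.
292 μM / 3.00 × 10⁵ = 9.73 × 10⁻⁴ μM = 0.973 nM.

0.973 nM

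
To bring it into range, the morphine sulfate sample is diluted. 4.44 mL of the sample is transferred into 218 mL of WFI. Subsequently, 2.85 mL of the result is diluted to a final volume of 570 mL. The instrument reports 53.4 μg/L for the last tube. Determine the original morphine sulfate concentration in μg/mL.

535 μg/mL

Overall dilution factor = 50.10 × 200 = 1.00 × 10⁴.
Original = 53.4 μg/L × 1.00 × 10⁴ = 5.35 × 10⁵ μg/L = 535 μg/mL.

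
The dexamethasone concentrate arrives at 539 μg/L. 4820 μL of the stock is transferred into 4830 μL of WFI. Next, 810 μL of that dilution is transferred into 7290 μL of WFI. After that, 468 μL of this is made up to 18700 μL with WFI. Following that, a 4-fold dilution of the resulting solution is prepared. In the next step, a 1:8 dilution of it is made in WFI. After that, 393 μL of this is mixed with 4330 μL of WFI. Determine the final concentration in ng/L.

1.75 ng/L

Overall dilution factor = 2.002 × 10 × 39.96 × 4 × 8 × 12.02 = 3.08 × 10⁵.
539 μg/L / 3.08 × 10⁵ = 1.75 × 10⁻³ μg/L = 1.75 ng/L.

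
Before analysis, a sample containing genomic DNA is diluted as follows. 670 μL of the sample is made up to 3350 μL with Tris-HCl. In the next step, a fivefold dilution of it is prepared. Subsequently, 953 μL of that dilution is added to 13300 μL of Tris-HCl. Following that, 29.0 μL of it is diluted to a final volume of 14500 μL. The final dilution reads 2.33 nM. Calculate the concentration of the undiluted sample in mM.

0.436 mM

Overall dilution factor = 5 × 5 × 14.96 × 500 = 1.87 × 10⁵.
Original = 2.33 nM × 1.87 × 10⁵ = 4.36 × 10⁵ nM = 0.436 mM.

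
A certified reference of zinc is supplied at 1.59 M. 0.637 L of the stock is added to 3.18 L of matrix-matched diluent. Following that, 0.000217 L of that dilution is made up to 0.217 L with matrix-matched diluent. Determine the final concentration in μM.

265 μM

Overall dilution factor = 5.992 × 1000 = 5992.
1.59 M / 5992 = 2.65 × 10⁻⁴ M = 265 μM.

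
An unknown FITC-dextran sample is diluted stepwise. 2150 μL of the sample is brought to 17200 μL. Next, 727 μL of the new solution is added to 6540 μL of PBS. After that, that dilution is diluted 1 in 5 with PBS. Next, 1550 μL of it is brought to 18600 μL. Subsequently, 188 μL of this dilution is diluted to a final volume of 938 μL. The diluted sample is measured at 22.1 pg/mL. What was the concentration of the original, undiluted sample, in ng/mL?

529 ng/mL

Overall dilution factor = 8 × 9.996 × 5 × 12 × 4.989 = 2.39 × 10⁴.
Original = 22.1 pg/mL × 2.39 × 10⁴ = 5.29 × 10⁵ pg/mL = 529 ng/mL.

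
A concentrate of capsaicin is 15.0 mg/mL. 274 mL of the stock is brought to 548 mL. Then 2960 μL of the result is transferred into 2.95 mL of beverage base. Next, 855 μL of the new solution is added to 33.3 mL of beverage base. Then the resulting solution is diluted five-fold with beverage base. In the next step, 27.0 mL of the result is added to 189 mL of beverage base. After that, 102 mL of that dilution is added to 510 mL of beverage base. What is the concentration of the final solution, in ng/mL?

Overall dilution factor = 2 × 1.997 × 39.95 × 5 × 8 × 6 = 3.83 × 10⁴.
15.0 mg/mL / 3.83 × 10⁴ = 3.92 × 10⁻⁴ mg/mL = 392 ng/mL.

392 ng/mL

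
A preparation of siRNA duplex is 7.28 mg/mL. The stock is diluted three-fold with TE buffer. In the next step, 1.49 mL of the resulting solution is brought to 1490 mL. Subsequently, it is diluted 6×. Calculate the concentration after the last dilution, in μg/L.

404 μg/L

Overall dilution factor = 3 × 1000 × 6 = 1.80 × 10⁴.
7.28 mg/mL / 1.80 × 10⁴ = 4.04 × 10⁻⁴ mg/mL = 404 μg/L.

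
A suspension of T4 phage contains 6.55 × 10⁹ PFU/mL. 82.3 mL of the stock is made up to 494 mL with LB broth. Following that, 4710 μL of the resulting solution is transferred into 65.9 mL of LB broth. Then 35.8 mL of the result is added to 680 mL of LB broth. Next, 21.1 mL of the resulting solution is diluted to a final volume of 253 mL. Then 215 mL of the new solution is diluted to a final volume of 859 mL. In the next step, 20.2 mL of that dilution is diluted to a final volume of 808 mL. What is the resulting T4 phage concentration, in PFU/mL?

1900 PFU/mL

Overall dilution factor = 6.002 × 14.99 × 19.99 × 11.99 × 3.995 × 40 = 3.45 × 10⁶.
6.55 × 10⁹ PFU/mL / 3.45 × 10⁶ = 1900 PFU/mL.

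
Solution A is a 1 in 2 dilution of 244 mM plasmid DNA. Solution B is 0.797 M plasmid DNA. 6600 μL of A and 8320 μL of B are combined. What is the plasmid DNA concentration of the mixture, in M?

0.498 M

C_A = 244 mM / 2 = 122 mM.
C_B = 0.797 M = 797 mM.
C_mix = (C_A·V_A + C_B·V_B)/(V_A + V_B) = (122×6600 + 797×8320) / 14920 = 498 mM = 0.498 M.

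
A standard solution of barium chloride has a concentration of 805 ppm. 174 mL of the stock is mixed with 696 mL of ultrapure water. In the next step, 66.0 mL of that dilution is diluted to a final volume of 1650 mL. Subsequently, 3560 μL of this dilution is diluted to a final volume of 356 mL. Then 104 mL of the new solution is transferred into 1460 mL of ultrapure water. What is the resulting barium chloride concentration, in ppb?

4.28 ppb

Overall dilution factor = 5 × 25 × 100 × 15.04 = 1.88 × 10⁵.
805 ppm / 1.88 × 10⁵ = 4.28 × 10⁻³ ppm = 4.28 ppb.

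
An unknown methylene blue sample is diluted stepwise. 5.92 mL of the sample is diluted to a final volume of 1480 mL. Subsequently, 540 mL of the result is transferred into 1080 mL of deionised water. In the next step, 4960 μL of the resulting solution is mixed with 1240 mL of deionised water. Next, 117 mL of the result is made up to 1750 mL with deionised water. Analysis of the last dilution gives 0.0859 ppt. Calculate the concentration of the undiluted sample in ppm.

Overall dilution factor = 250 × 3 × 251 × 14.96 = 2.82 × 10⁶.
Original = 0.0859 ppt × 2.82 × 10⁶ = 2.42 × 10⁵ ppt = 0.242 ppm.

0.242 ppm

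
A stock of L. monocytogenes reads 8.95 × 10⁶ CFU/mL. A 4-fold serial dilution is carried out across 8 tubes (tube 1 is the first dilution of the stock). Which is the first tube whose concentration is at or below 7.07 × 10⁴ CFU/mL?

Tube n has concentration 8.95 × 10⁶ CFU/mL / 4ⁿ.
Need 4ⁿ ≥ 8.95 × 10⁶ CFU/mL / 7.07 × 10⁴ CFU/mL = 127, so n ≥ 3.49.
First such tube: n = 4.

tube 4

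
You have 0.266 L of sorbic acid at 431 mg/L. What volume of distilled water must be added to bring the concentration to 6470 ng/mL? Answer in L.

17.5 L

6470 ng/mL = 6.47 mg/L.
V₂ = C₁V₁/C₂ = 431 × 0.266 / 6.47 = 17.7 L.
Diluent to add = V₂ − V₁ = 17.7 − 0.266 = 17.5 L.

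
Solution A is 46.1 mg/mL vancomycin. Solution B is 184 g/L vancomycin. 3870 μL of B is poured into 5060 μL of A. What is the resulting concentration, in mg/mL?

106 mg/mL

C_B = 184 g/L = 184 mg/mL.
C_mix = (C_A·V_A + C_B·V_B)/(V_A + V_B) = (46.1×5060 + 184×3870) / 8930 = 106 mg/mL.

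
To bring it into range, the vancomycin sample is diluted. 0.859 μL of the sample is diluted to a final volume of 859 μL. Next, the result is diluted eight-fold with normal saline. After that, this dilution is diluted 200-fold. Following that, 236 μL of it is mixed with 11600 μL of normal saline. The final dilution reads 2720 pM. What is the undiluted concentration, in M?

0.218 M

Overall dilution factor = 1000 × 8 × 200 × 50.15 = 8.02 × 10⁷.
Original = 2720 pM × 8.02 × 10⁷ = 2.18 × 10¹¹ pM = 0.218 M.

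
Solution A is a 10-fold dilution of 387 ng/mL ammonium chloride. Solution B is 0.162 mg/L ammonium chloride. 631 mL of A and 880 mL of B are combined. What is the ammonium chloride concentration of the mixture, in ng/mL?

C_A = 387 ng/mL / 10 = 38.7 ng/mL.
C_B = 0.162 mg/L = 162 ng/mL.
C_mix = (C_A·V_A + C_B·V_B)/(V_A + V_B) = (38.7×631 + 162×880) / 1511 = 111 ng/mL.

111 ng/mL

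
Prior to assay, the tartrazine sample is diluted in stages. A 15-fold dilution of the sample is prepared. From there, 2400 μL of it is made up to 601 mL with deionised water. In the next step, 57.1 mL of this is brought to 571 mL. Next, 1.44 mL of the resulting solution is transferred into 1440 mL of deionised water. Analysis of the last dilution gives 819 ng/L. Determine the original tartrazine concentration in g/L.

30.8 g/L

Overall dilution factor = 15 × 250.4 × 10 × 1001 = 3.76 × 10⁷.
Original = 819 ng/L × 3.76 × 10⁷ = 3.08 × 10¹⁰ ng/L = 30.8 g/L.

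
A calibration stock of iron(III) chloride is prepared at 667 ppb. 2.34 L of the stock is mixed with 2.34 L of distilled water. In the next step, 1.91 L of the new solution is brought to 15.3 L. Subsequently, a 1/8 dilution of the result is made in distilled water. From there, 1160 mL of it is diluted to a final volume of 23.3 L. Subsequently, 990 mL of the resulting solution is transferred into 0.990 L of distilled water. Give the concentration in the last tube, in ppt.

Overall dilution factor = 2 × 8.010 × 8 × 20.09 × 2 = 5149.
667 ppb / 5149 = 0.130 ppb = 130 ppt.

130 ppt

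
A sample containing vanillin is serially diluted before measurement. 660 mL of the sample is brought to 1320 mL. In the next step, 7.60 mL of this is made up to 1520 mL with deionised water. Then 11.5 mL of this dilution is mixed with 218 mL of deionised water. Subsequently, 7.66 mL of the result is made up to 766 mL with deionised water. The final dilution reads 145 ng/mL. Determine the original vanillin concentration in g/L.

116 g/L

Overall dilution factor = 2 × 200 × 19.96 × 100 = 7.98 × 10⁵.
Original = 145 ng/mL × 7.98 × 10⁵ = 1.16 × 10⁸ ng/mL = 116 g/L.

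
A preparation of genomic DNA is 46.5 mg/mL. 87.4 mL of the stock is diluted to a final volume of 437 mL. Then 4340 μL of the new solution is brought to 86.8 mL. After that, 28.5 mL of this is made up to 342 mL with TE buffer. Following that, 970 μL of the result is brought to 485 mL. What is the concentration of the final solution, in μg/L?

77.5 μg/L

Overall dilution factor = 5 × 20 × 12 × 500 = 6.00 × 10⁵.
46.5 mg/mL / 6.00 × 10⁵ = 7.75 × 10⁻⁵ mg/mL = 77.5 μg/L.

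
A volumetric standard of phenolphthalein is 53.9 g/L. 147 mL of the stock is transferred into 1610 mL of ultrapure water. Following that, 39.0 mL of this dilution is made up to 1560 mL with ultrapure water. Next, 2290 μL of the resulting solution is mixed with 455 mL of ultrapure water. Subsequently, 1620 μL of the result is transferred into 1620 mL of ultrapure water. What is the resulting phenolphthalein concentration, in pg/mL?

Overall dilution factor = 11.95 × 40 × 199.7 × 1001 = 9.56 × 10⁷.
53.9 g/L / 9.56 × 10⁷ = 5.64 × 10⁻⁷ g/L = 564 pg/mL.

564 pg/mL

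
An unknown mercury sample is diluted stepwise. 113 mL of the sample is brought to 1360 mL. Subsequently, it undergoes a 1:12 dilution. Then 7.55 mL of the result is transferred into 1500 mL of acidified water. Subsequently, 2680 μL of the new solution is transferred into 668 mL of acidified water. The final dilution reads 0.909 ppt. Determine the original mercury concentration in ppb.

6560 ppb

Overall dilution factor = 12.04 × 12 × 199.7 × 250.3 = 7.22 × 10⁶.
Original = 0.909 ppt × 7.22 × 10⁶ = 6.56 × 10⁶ ppt = 6560 ppb.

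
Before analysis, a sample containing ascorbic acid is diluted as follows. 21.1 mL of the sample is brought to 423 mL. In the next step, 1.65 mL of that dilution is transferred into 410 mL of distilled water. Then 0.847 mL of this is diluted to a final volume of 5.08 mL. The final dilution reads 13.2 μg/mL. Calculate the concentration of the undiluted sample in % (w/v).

39.6 % (w/v)

Overall dilution factor = 20.05 × 249.5 × 5.998 = 3.00 × 10⁴.
Original = 13.2 μg/mL × 3.00 × 10⁴ = 3.96 × 10⁵ μg/mL = 39.6 % (w/v).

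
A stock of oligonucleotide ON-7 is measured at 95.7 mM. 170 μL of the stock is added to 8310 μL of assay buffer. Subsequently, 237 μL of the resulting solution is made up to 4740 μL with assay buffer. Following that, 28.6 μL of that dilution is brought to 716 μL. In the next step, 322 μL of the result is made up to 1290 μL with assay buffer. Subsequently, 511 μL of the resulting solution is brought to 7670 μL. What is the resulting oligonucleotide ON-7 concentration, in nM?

Overall dilution factor = 49.88 × 20 × 25.03 × 4.006 × 15.01 = 1.50 × 10⁶.
95.7 mM / 1.50 × 10⁶ = 6.37 × 10⁻⁵ mM = 63.7 nM.

63.7 nM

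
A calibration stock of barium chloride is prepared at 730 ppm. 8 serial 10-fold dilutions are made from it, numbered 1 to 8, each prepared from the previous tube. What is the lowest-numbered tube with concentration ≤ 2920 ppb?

Tube n has concentration 730 ppm / 10ⁿ.
Need 10ⁿ ≥ 730 ppm / 2920 ppb = 250, so n ≥ 2.40.
First such tube: n = 3.

tube 3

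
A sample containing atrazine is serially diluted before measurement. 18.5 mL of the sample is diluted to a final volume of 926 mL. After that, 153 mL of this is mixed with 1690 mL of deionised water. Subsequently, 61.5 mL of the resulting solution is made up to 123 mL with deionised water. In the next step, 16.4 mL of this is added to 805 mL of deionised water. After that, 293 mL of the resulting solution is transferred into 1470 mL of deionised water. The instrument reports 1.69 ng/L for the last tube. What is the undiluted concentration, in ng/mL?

614 ng/mL

Overall dilution factor = 50.05 × 12.05 × 2 × 50.09 × 6.017 = 3.63 × 10⁵.
Original = 1.69 ng/L × 3.63 × 10⁵ = 6.14 × 10⁵ ng/L = 614 ng/mL.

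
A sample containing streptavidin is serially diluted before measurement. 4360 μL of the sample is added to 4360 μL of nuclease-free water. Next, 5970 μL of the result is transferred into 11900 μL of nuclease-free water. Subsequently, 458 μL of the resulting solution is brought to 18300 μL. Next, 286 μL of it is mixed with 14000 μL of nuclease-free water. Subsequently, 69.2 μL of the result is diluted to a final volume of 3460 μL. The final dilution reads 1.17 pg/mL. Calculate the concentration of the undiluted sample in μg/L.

699 μg/L

Overall dilution factor = 2 × 2.993 × 39.96 × 49.95 × 50 = 5.97 × 10⁵.
Original = 1.17 pg/mL × 5.97 × 10⁵ = 6.99 × 10⁵ pg/mL = 699 μg/L.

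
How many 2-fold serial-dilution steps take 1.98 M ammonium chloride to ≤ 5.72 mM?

Need 2ⁿ ≥ 346, so n ≥ log(346)/log(2) = 8.44.
Minimum whole steps: n = 9.

9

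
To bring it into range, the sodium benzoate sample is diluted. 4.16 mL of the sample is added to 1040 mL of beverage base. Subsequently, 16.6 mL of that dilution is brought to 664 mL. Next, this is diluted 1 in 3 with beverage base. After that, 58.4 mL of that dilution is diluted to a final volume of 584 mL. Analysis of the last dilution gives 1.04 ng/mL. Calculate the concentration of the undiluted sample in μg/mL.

Overall dilution factor = 251 × 40 × 3 × 10 = 3.01 × 10⁵.
Original = 1.04 ng/mL × 3.01 × 10⁵ = 3.13 × 10⁵ ng/mL = 313 μg/mL.

313 μg/mL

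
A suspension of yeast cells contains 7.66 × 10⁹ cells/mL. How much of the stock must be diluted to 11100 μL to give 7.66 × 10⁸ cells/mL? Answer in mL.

1.11 mL

V₁ = C₂V₂/C₁ = 7.66 × 10⁸ × 11100 / 7.66 × 10⁹ = 1110 μL = 1.11 mL.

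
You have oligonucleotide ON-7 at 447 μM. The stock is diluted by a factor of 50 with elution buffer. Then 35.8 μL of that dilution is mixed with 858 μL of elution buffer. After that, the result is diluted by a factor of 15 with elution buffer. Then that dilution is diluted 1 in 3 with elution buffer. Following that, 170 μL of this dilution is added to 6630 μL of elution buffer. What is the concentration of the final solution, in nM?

0.199 nM

Overall dilution factor = 50 × 24.97 × 15 × 3 × 40 = 2.25 × 10⁶.
447 μM / 2.25 × 10⁶ = 1.99 × 10⁻⁴ μM = 0.199 nM.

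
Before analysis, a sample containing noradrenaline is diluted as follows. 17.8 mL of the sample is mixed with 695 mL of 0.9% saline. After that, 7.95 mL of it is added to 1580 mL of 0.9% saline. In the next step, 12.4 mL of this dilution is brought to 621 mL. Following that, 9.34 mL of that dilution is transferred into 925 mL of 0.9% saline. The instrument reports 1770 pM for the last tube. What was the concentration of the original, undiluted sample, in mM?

70.9 mM

Overall dilution factor = 40.04 × 199.7 × 50.08 × 100.0 = 4.01 × 10⁷.
Original = 1770 pM × 4.01 × 10⁷ = 7.09 × 10¹⁰ pM = 70.9 mM.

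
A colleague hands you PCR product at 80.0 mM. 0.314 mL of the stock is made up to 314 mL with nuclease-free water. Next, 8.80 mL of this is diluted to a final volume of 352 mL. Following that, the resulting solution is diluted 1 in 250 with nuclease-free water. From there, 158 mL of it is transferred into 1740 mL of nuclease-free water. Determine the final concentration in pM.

Overall dilution factor = 1000 × 40 × 250 × 12.01 = 1.20 × 10⁸.
80.0 mM / 1.20 × 10⁸ = 6.66 × 10⁻⁷ mM = 666 pM.

666 pM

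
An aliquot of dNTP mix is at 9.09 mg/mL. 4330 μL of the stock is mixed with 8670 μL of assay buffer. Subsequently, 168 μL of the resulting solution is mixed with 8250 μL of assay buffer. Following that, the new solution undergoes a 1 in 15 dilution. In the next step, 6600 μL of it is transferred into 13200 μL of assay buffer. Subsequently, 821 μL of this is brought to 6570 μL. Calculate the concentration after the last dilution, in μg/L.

Overall dilution factor = 3.002 × 50.11 × 15 × 3 × 8.002 = 5.42 × 10⁴.
9.09 mg/mL / 5.42 × 10⁴ = 1.68 × 10⁻⁴ mg/mL = 168 μg/L.

168 μg/L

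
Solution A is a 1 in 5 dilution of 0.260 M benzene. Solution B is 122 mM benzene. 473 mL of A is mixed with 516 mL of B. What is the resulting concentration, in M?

C_A = 0.260 M / 5 = 0.0520 M.
C_B = 122 mM = 0.122 M.
C_mix = (C_A·V_A + C_B·V_B)/(V_A + V_B) = (0.0520×473 + 0.122×516) / 989.0 = 0.0885 M.

0.0885 M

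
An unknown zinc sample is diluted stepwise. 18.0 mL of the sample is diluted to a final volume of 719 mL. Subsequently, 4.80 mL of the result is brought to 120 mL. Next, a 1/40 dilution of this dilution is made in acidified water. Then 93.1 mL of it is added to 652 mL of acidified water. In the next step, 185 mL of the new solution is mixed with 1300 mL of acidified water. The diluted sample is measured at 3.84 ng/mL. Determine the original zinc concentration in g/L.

9.85 g/L

Overall dilution factor = 39.94 × 25 × 40 × 8.003 × 8.027 = 2.57 × 10⁶.
Original = 3.84 ng/mL × 2.57 × 10⁶ = 9.85 × 10⁶ ng/mL = 9.85 g/L.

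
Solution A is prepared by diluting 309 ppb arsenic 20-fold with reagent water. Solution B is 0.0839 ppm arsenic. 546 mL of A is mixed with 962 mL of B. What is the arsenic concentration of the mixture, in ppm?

0.0591 ppm

C_A = 309 ppb / 20 = 15.4 ppb.
C_B = 0.0839 ppm = 83.9 ppb.
C_mix = (C_A·V_A + C_B·V_B)/(V_A + V_B) = (15.4×546 + 83.9×962) / 1508 = 59.1 ppb = 0.0591 ppm.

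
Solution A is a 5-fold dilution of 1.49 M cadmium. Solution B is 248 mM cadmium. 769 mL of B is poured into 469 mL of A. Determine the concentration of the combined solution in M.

C_A = 1.49 M / 5 = 0.298 M.
C_B = 248 mM = 0.248 M.
C_mix = (C_A·V_A + C_B·V_B)/(V_A + V_B) = (0.298×469 + 0.248×769) / 1238 = 0.267 M.

0.267 M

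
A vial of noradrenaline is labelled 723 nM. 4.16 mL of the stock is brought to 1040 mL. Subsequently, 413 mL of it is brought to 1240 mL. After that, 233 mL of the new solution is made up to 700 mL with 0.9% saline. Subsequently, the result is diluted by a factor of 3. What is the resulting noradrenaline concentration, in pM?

Overall dilution factor = 250 × 3.002 × 3.004 × 3 = 6765.
723 nM / 6765 = 0.107 nM = 107 pM.

107 pM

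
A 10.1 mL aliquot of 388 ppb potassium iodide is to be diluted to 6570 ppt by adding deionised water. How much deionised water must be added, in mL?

6570 ppt = 6.57 ppb.
V₂ = C₁V₁/C₂ = 388 × 10.1 / 6.57 = 596 mL.
Diluent to add = V₂ − V₁ = 596 − 10.1 = 586 mL.

586 mL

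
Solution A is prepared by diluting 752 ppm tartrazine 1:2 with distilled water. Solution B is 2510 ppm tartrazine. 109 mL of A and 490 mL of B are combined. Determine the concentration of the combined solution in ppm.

2120 ppm

C_A = 752 ppm / 2 = 376 ppm.
C_mix = (C_A·V_A + C_B·V_B)/(V_A + V_B) = (376×109 + 2510×490) / 599.0 = 2122 ppm.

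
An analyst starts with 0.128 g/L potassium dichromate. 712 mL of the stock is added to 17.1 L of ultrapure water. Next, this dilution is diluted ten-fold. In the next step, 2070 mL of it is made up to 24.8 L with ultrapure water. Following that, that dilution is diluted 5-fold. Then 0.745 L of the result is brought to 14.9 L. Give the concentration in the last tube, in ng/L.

Overall dilution factor = 25.02 × 10 × 11.98 × 5 × 20 = 3.00 × 10⁵.
0.128 g/L / 3.00 × 10⁵ = 4.27 × 10⁻⁷ g/L = 427 ng/L.

427 ng/L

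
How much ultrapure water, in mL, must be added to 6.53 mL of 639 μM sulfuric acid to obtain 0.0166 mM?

0.0166 mM = 16.6 μM.
V₂ = C₁V₁/C₂ = 639 × 6.53 / 16.6 = 251 mL.
Diluent to add = V₂ − V₁ = 251 − 6.53 = 245 mL.

245 mL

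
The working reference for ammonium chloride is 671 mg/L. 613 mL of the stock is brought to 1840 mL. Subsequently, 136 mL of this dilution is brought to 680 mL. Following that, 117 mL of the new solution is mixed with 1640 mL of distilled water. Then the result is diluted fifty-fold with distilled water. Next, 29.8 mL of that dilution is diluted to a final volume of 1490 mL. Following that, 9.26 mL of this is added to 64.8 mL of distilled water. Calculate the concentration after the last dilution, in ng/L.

Overall dilution factor = 3.002 × 5 × 15.02 × 50 × 50 × 7.998 = 4.51 × 10⁶.
671 mg/L / 4.51 × 10⁶ = 1.49 × 10⁻⁴ mg/L = 149 ng/L.

149 ng/L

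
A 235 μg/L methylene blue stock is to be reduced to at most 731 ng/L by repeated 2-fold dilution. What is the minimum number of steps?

Need 2ⁿ ≥ 321, so n ≥ log(321)/log(2) = 8.33.
Minimum whole steps: n = 9.

9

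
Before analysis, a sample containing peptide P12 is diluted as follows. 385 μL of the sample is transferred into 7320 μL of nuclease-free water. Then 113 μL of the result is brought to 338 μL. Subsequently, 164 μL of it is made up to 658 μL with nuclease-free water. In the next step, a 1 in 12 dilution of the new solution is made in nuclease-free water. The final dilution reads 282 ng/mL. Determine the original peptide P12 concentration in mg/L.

813 mg/L

Overall dilution factor = 20.01 × 2.991 × 4.012 × 12 = 2882.
Original = 282 ng/mL × 2882 = 8.13 × 10⁵ ng/mL = 813 mg/L.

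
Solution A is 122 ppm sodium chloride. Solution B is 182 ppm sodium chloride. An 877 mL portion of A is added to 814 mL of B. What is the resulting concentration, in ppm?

C_mix = (C_A·V_A + C_B·V_B)/(V_A + V_B) = (122×877 + 182×814) / 1691 = 151 ppm.

151 ppm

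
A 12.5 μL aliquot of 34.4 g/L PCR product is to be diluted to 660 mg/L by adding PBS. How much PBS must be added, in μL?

660 mg/L = 0.660 g/L.
V₂ = C₁V₁/C₂ = 34.4 × 12.5 / 0.660 = 652 μL.
Diluent to add = V₂ − V₁ = 652 − 12.5 = 639 μL.

639 μL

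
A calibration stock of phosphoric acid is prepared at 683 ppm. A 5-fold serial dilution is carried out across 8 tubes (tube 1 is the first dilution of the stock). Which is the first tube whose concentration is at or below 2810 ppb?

tube 4

Tube n has concentration 683 ppm / 5ⁿ.
Need 5ⁿ ≥ 683 ppm / 2810 ppb = 243, so n ≥ 3.41.
First such tube: n = 4.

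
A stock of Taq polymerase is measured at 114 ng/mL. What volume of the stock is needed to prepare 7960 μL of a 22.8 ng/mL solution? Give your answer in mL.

1.59 mL

V₁ = C₂V₂/C₁ = 22.8 × 7960 / 114 = 1592 μL = 1.59 mL.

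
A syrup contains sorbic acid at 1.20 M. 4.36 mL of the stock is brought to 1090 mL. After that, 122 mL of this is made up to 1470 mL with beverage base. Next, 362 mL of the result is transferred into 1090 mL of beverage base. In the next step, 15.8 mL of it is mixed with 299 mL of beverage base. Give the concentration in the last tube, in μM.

4.98 μM

Overall dilution factor = 250 × 12.05 × 4.011 × 19.92 = 2.41 × 10⁵.
1.20 M / 2.41 × 10⁵ = 4.98 × 10⁻⁶ M = 4.98 μM.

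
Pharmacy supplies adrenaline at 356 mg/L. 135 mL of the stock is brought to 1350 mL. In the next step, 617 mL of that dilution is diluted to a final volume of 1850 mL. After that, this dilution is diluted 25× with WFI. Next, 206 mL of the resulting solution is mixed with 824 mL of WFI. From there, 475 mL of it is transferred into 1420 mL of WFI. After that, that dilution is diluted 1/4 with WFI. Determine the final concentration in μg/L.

Overall dilution factor = 10 × 2.998 × 25 × 5 × 3.989 × 4 = 5.98 × 10⁴.
356 mg/L / 5.98 × 10⁴ = 5.95 × 10⁻³ mg/L = 5.95 μg/L.

5.95 μg/L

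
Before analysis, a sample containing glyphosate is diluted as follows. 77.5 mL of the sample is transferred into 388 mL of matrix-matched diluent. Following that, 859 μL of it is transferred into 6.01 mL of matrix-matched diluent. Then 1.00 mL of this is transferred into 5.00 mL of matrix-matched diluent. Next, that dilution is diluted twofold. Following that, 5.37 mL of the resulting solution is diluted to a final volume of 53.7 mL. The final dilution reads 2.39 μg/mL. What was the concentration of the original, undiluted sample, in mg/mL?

Overall dilution factor = 6.006 × 7.997 × 6 × 2 × 10 = 5764.
Original = 2.39 μg/mL × 5764 = 1.38 × 10⁴ μg/mL = 13.8 mg/mL.

13.8 mg/mL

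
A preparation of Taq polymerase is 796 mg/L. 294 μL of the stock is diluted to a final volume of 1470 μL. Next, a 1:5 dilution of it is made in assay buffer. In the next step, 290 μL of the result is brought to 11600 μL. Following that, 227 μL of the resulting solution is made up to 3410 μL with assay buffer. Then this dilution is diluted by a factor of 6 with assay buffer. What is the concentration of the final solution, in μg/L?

8.83 μg/L

Overall dilution factor = 5 × 5 × 40 × 15.02 × 6 = 9.01 × 10⁴.
796 mg/L / 9.01 × 10⁴ = 8.83 × 10⁻³ mg/L = 8.83 μg/L.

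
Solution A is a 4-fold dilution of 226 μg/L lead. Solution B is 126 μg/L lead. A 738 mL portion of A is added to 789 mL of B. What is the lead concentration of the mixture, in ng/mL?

92.4 ng/mL

C_A = 226 μg/L / 4 = 56.5 μg/L.
C_mix = (C_A·V_A + C_B·V_B)/(V_A + V_B) = (56.5×738 + 126×789) / 1527 = 92.4 μg/L = 92.4 ng/mL.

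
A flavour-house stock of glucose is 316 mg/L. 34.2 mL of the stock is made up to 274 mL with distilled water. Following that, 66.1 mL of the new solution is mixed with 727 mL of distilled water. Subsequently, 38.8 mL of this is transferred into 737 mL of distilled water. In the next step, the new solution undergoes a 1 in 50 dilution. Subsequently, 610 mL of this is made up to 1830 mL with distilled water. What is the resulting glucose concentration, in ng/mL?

Overall dilution factor = 8.012 × 12.00 × 19.99 × 50 × 3 = 2.88 × 10⁵.
316 mg/L / 2.88 × 10⁵ = 1.10 × 10⁻³ mg/L = 1.10 ng/mL.

1.10 ng/mL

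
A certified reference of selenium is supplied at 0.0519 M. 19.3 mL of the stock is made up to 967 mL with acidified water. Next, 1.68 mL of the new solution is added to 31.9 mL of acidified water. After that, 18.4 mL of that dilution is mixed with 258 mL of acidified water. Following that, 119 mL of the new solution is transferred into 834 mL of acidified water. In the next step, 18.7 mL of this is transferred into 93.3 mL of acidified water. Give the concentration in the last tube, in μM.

Overall dilution factor = 50.10 × 19.99 × 15.02 × 8.008 × 5.989 = 7.22 × 10⁵.
0.0519 M / 7.22 × 10⁵ = 7.19 × 10⁻⁸ M = 0.0719 μM.

0.0719 μM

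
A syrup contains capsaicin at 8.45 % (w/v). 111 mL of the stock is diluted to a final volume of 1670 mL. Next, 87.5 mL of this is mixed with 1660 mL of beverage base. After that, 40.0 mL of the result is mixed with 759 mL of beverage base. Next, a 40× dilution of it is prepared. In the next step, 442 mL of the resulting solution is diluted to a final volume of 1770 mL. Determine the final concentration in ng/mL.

Overall dilution factor = 15.05 × 19.97 × 19.98 × 40 × 4.005 = 9.61 × 10⁵.
8.45 % (w/v) / 9.61 × 10⁵ = 8.79 × 10⁻⁶ % (w/v) = 87.9 ng/mL.

87.9 ng/mL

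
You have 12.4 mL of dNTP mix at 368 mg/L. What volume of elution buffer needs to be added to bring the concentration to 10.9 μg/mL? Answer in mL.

406 mL

10.9 μg/mL = 10.9 mg/L.
V₂ = C₁V₁/C₂ = 368 × 12.4 / 10.9 = 419 mL.
Diluent to add = V₂ − V₁ = 419 − 12.4 = 406 mL.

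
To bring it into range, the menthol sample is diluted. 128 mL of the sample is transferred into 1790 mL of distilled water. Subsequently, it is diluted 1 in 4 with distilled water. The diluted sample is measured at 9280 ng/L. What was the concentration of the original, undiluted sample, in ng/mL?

Overall dilution factor = 14.98 × 4 = 59.9.
Original = 9280 ng/L × 59.9 = 5.56 × 10⁵ ng/L = 556 ng/mL.

556 ng/mL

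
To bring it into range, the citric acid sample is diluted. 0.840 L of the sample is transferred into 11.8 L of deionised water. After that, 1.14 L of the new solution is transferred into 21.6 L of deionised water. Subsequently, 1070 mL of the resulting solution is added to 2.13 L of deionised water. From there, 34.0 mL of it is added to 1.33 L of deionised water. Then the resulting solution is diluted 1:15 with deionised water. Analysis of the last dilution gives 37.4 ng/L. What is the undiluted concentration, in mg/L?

Overall dilution factor = 15.05 × 19.95 × 2.991 × 40.12 × 15 = 5.40 × 10⁵.
Original = 37.4 ng/L × 5.40 × 10⁵ = 2.02 × 10⁷ ng/L = 20.2 mg/L.

20.2 mg/L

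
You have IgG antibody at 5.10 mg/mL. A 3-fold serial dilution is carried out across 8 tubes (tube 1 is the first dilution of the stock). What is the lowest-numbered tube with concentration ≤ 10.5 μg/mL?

tube 6

Tube n has concentration 5.10 mg/mL / 3ⁿ.
Need 3ⁿ ≥ 5.10 mg/mL / 10.5 μg/mL = 486, so n ≥ 5.63.
First such tube: n = 6.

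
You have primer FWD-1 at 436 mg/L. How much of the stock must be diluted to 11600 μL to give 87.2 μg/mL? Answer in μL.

87.2 μg/mL = 87.2 mg/L.
V₁ = C₂V₂/C₁ = 87.2 × 11600 / 436 = 2320 μL.

2320 μL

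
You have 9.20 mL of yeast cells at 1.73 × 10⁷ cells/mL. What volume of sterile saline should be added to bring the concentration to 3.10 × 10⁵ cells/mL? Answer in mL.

V₂ = C₁V₁/C₂ = 1.73 × 10⁷ × 9.20 / 3.10 × 10⁵ = 513 mL.
Diluent to add = V₂ − V₁ = 513 − 9.20 = 504 mL.

504 mL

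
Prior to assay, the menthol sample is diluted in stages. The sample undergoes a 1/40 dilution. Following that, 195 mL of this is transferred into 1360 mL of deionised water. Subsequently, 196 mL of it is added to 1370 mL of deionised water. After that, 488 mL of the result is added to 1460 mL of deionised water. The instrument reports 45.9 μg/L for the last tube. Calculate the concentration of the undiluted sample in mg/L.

467 mg/L

Overall dilution factor = 40 × 7.974 × 7.990 × 3.992 = 1.02 × 10⁴.
Original = 45.9 μg/L × 1.02 × 10⁴ = 4.67 × 10⁵ μg/L = 467 mg/L.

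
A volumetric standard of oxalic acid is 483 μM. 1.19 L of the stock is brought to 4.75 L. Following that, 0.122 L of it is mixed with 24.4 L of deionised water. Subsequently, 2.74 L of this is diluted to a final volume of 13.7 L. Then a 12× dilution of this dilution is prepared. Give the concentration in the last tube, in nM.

10.0 nM

Overall dilution factor = 3.992 × 201 × 5 × 12 = 4.81 × 10⁴.
483 μM / 4.81 × 10⁴ = 0.0100 μM = 10.0 nM.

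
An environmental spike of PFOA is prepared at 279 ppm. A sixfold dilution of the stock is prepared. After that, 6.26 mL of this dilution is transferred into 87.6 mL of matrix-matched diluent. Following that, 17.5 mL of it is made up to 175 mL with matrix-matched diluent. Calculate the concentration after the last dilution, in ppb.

310 ppb

Overall dilution factor = 6 × 14.99 × 10 = 900.
279 ppm / 900 = 0.310 ppm = 310 ppb.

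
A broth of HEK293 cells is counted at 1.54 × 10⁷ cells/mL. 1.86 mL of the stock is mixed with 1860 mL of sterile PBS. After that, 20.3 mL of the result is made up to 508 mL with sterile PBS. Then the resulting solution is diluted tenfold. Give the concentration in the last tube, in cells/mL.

Overall dilution factor = 1001 × 25.02 × 10 = 2.50 × 10⁵.
1.54 × 10⁷ cells/mL / 2.50 × 10⁵ = 61.5 cells/mL.

61.5 cells/mL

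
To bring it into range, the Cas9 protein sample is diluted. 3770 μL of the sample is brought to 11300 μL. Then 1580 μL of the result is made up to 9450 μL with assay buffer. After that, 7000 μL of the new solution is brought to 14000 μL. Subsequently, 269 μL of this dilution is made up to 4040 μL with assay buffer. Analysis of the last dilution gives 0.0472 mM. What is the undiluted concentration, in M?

Overall dilution factor = 2.997 × 5.981 × 2 × 15.02 = 538.
Original = 0.0472 mM × 538 = 25.4 mM = 0.0254 M.

0.0254 M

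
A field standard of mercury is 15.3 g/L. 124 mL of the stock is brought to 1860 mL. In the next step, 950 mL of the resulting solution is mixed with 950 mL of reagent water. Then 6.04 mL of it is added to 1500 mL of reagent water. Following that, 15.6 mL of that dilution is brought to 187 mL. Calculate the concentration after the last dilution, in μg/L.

171 μg/L

Overall dilution factor = 15 × 2 × 249.3 × 11.99 = 8.97 × 10⁴.
15.3 g/L / 8.97 × 10⁴ = 1.71 × 10⁻⁴ g/L = 171 μg/L.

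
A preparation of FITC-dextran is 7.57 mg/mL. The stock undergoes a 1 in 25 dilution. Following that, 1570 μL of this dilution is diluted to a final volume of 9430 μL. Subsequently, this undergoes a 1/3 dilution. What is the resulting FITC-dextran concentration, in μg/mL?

16.8 μg/mL

Overall dilution factor = 25 × 6.006 × 3 = 450.
7.57 mg/mL / 450 = 0.0168 mg/mL = 16.8 μg/mL.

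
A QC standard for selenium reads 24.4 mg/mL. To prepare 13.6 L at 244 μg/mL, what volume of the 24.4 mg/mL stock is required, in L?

244 μg/mL = 0.244 mg/mL.
V₁ = C₂V₂/C₁ = 0.244 × 13.6 / 24.4 = 0.136 L.

0.136 L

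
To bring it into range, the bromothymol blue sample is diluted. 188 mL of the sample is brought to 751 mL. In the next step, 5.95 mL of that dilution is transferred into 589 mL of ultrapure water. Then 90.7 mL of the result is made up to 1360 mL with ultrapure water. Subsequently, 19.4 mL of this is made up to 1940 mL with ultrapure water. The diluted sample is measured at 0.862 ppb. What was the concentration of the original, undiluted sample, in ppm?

516 ppm

Overall dilution factor = 3.995 × 99.99 × 14.99 × 100 = 5.99 × 10⁵.
Original = 0.862 ppb × 5.99 × 10⁵ = 5.16 × 10⁵ ppb = 516 ppm.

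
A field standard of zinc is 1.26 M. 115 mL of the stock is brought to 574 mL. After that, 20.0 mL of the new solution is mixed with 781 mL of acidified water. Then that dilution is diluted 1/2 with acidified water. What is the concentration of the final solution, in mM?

3.15 mM

Overall dilution factor = 4.991 × 40.05 × 2 = 400.
1.26 M / 400 = 3.15 × 10⁻³ M = 3.15 mM.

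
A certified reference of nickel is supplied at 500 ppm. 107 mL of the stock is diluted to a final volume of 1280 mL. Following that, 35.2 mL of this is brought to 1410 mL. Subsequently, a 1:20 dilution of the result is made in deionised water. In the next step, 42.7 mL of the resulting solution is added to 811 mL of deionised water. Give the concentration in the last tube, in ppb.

2.61 ppb

Overall dilution factor = 11.96 × 40.06 × 20 × 19.99 = 1.92 × 10⁵.
500 ppm / 1.92 × 10⁵ = 2.61 × 10⁻³ ppm = 2.61 ppb.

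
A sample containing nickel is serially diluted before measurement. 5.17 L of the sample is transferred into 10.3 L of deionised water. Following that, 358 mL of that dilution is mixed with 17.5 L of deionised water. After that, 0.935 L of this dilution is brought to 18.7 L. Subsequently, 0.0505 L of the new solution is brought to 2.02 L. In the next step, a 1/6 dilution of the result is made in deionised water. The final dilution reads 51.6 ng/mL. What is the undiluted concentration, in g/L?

37.0 g/L

Overall dilution factor = 2.992 × 49.88 × 20 × 40 × 6 = 7.16 × 10⁵.
Original = 51.6 ng/mL × 7.16 × 10⁵ = 3.70 × 10⁷ ng/mL = 37.0 g/L.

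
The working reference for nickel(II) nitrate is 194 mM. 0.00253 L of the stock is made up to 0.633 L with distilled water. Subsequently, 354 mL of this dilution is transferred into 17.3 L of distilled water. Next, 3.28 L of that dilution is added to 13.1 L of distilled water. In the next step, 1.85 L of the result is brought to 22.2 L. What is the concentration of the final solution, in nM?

Overall dilution factor = 250.2 × 49.87 × 4.994 × 12 = 7.48 × 10⁵.
194 mM / 7.48 × 10⁵ = 2.59 × 10⁻⁴ mM = 259 nM.

259 nM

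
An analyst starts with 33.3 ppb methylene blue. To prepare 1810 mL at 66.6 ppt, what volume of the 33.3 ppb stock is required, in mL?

66.6 ppt = 0.0666 ppb.
V₁ = C₂V₂/C₁ = 0.0666 × 1810 / 33.3 = 3.62 mL.

3.62 mL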